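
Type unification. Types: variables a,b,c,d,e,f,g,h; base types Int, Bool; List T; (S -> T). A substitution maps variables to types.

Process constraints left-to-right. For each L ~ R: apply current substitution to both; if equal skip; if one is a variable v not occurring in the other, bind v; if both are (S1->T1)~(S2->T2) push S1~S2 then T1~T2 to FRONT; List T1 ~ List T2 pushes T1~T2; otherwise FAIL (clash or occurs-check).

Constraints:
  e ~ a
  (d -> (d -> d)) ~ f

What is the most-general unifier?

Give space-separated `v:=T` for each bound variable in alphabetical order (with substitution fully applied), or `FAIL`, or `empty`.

step 1: unify e ~ a  [subst: {-} | 1 pending]
  bind e := a
step 2: unify (d -> (d -> d)) ~ f  [subst: {e:=a} | 0 pending]
  bind f := (d -> (d -> d))

Answer: e:=a f:=(d -> (d -> d))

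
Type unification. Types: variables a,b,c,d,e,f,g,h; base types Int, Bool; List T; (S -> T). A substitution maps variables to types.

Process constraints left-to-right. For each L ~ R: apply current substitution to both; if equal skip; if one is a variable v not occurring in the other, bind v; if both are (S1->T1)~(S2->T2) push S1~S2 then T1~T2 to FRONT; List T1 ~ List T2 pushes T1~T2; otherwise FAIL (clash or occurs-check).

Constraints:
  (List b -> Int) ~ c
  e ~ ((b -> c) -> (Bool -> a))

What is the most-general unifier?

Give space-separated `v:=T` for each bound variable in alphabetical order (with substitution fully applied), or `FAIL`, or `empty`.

Answer: c:=(List b -> Int) e:=((b -> (List b -> Int)) -> (Bool -> a))

Derivation:
step 1: unify (List b -> Int) ~ c  [subst: {-} | 1 pending]
  bind c := (List b -> Int)
step 2: unify e ~ ((b -> (List b -> Int)) -> (Bool -> a))  [subst: {c:=(List b -> Int)} | 0 pending]
  bind e := ((b -> (List b -> Int)) -> (Bool -> a))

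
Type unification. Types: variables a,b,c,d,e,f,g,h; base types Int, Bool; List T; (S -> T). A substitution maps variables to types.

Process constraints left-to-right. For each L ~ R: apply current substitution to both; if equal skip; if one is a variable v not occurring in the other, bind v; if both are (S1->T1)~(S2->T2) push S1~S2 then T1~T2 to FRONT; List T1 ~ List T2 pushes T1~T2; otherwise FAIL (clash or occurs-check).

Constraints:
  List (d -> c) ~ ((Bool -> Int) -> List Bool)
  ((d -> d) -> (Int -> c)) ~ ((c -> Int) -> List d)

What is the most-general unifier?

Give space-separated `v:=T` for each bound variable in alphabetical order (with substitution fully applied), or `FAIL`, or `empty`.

step 1: unify List (d -> c) ~ ((Bool -> Int) -> List Bool)  [subst: {-} | 1 pending]
  clash: List (d -> c) vs ((Bool -> Int) -> List Bool)

Answer: FAIL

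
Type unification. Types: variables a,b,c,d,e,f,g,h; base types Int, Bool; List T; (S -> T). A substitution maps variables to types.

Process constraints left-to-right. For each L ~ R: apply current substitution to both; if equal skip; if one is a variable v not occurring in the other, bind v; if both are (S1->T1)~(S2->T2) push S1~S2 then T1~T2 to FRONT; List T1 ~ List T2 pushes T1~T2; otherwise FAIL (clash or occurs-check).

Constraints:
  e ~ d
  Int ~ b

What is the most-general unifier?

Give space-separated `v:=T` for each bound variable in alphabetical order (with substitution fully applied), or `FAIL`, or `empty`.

Answer: b:=Int e:=d

Derivation:
step 1: unify e ~ d  [subst: {-} | 1 pending]
  bind e := d
step 2: unify Int ~ b  [subst: {e:=d} | 0 pending]
  bind b := Int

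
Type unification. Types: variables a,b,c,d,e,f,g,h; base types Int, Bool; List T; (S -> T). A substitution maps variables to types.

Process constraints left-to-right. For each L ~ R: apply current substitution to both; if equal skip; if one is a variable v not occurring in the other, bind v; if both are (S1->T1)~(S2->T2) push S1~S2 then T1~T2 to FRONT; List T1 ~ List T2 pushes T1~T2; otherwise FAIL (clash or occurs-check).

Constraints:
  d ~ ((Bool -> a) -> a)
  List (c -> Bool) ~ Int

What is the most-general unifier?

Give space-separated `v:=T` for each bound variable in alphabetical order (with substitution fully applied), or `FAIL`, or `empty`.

step 1: unify d ~ ((Bool -> a) -> a)  [subst: {-} | 1 pending]
  bind d := ((Bool -> a) -> a)
step 2: unify List (c -> Bool) ~ Int  [subst: {d:=((Bool -> a) -> a)} | 0 pending]
  clash: List (c -> Bool) vs Int

Answer: FAIL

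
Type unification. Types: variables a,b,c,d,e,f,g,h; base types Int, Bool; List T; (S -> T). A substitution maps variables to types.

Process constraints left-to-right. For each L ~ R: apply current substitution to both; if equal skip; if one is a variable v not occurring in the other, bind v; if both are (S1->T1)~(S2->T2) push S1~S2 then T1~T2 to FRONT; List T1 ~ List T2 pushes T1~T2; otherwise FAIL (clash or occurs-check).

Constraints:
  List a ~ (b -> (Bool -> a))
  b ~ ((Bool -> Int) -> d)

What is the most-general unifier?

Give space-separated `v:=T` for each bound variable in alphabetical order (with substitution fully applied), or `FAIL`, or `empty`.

step 1: unify List a ~ (b -> (Bool -> a))  [subst: {-} | 1 pending]
  clash: List a vs (b -> (Bool -> a))

Answer: FAIL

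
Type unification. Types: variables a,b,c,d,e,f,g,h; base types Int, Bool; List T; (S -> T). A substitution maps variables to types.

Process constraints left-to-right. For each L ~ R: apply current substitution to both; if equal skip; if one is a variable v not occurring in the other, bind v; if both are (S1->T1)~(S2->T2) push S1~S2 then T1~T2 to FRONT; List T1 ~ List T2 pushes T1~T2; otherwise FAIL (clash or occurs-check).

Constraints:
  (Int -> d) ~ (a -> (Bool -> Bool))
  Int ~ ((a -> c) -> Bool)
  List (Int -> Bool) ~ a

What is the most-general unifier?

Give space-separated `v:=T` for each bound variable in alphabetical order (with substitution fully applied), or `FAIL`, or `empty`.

Answer: FAIL

Derivation:
step 1: unify (Int -> d) ~ (a -> (Bool -> Bool))  [subst: {-} | 2 pending]
  -> decompose arrow: push Int~a, d~(Bool -> Bool)
step 2: unify Int ~ a  [subst: {-} | 3 pending]
  bind a := Int
step 3: unify d ~ (Bool -> Bool)  [subst: {a:=Int} | 2 pending]
  bind d := (Bool -> Bool)
step 4: unify Int ~ ((Int -> c) -> Bool)  [subst: {a:=Int, d:=(Bool -> Bool)} | 1 pending]
  clash: Int vs ((Int -> c) -> Bool)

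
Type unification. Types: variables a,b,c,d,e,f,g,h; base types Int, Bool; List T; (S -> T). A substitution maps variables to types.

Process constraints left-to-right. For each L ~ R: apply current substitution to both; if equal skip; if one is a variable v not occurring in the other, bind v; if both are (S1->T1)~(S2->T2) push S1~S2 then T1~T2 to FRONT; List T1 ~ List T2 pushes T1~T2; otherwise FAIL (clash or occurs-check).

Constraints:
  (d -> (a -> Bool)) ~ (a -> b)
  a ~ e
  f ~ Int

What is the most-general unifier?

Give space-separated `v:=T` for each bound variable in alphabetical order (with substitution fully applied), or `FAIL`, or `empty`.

step 1: unify (d -> (a -> Bool)) ~ (a -> b)  [subst: {-} | 2 pending]
  -> decompose arrow: push d~a, (a -> Bool)~b
step 2: unify d ~ a  [subst: {-} | 3 pending]
  bind d := a
step 3: unify (a -> Bool) ~ b  [subst: {d:=a} | 2 pending]
  bind b := (a -> Bool)
step 4: unify a ~ e  [subst: {d:=a, b:=(a -> Bool)} | 1 pending]
  bind a := e
step 5: unify f ~ Int  [subst: {d:=a, b:=(a -> Bool), a:=e} | 0 pending]
  bind f := Int

Answer: a:=e b:=(e -> Bool) d:=e f:=Int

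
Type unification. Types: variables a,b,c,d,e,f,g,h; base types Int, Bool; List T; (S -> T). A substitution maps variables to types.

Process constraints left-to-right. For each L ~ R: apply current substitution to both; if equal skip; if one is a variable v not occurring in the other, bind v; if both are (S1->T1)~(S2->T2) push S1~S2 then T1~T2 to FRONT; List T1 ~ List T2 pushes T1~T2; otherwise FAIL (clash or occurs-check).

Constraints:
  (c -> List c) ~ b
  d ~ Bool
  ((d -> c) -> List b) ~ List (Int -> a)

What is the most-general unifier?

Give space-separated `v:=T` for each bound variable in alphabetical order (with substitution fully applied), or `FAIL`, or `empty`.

step 1: unify (c -> List c) ~ b  [subst: {-} | 2 pending]
  bind b := (c -> List c)
step 2: unify d ~ Bool  [subst: {b:=(c -> List c)} | 1 pending]
  bind d := Bool
step 3: unify ((Bool -> c) -> List (c -> List c)) ~ List (Int -> a)  [subst: {b:=(c -> List c), d:=Bool} | 0 pending]
  clash: ((Bool -> c) -> List (c -> List c)) vs List (Int -> a)

Answer: FAIL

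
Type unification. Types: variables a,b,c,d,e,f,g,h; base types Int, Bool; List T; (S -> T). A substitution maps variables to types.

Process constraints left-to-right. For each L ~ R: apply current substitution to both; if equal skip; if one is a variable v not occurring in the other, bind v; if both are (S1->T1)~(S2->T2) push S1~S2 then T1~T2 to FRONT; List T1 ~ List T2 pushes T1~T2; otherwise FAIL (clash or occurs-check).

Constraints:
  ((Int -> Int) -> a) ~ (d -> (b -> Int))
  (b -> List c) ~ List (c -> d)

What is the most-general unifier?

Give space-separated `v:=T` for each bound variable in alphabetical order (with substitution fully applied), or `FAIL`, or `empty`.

Answer: FAIL

Derivation:
step 1: unify ((Int -> Int) -> a) ~ (d -> (b -> Int))  [subst: {-} | 1 pending]
  -> decompose arrow: push (Int -> Int)~d, a~(b -> Int)
step 2: unify (Int -> Int) ~ d  [subst: {-} | 2 pending]
  bind d := (Int -> Int)
step 3: unify a ~ (b -> Int)  [subst: {d:=(Int -> Int)} | 1 pending]
  bind a := (b -> Int)
step 4: unify (b -> List c) ~ List (c -> (Int -> Int))  [subst: {d:=(Int -> Int), a:=(b -> Int)} | 0 pending]
  clash: (b -> List c) vs List (c -> (Int -> Int))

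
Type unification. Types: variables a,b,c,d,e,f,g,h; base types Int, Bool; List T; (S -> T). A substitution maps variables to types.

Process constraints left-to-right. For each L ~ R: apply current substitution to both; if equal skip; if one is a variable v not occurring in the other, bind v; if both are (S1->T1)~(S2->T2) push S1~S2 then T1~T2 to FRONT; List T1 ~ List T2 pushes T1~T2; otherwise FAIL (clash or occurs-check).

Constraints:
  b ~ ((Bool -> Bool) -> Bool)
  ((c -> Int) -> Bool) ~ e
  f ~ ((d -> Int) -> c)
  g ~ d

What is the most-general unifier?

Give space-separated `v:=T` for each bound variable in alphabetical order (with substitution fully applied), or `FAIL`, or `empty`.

Answer: b:=((Bool -> Bool) -> Bool) e:=((c -> Int) -> Bool) f:=((d -> Int) -> c) g:=d

Derivation:
step 1: unify b ~ ((Bool -> Bool) -> Bool)  [subst: {-} | 3 pending]
  bind b := ((Bool -> Bool) -> Bool)
step 2: unify ((c -> Int) -> Bool) ~ e  [subst: {b:=((Bool -> Bool) -> Bool)} | 2 pending]
  bind e := ((c -> Int) -> Bool)
step 3: unify f ~ ((d -> Int) -> c)  [subst: {b:=((Bool -> Bool) -> Bool), e:=((c -> Int) -> Bool)} | 1 pending]
  bind f := ((d -> Int) -> c)
step 4: unify g ~ d  [subst: {b:=((Bool -> Bool) -> Bool), e:=((c -> Int) -> Bool), f:=((d -> Int) -> c)} | 0 pending]
  bind g := d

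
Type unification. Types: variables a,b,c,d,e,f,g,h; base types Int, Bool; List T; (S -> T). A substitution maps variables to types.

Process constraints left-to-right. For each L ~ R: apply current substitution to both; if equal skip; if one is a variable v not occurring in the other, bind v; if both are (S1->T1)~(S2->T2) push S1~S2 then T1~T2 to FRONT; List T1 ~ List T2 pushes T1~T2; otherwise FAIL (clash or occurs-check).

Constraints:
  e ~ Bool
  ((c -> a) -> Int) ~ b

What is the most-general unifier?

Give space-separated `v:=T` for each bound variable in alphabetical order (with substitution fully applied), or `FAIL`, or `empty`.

Answer: b:=((c -> a) -> Int) e:=Bool

Derivation:
step 1: unify e ~ Bool  [subst: {-} | 1 pending]
  bind e := Bool
step 2: unify ((c -> a) -> Int) ~ b  [subst: {e:=Bool} | 0 pending]
  bind b := ((c -> a) -> Int)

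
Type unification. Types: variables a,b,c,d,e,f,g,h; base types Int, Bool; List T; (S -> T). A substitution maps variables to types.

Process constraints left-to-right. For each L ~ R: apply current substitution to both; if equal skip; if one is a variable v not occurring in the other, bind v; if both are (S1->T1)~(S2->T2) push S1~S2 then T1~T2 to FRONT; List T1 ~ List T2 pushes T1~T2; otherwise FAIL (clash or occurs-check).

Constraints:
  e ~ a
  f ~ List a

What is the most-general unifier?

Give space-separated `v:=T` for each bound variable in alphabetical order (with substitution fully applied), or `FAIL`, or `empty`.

Answer: e:=a f:=List a

Derivation:
step 1: unify e ~ a  [subst: {-} | 1 pending]
  bind e := a
step 2: unify f ~ List a  [subst: {e:=a} | 0 pending]
  bind f := List a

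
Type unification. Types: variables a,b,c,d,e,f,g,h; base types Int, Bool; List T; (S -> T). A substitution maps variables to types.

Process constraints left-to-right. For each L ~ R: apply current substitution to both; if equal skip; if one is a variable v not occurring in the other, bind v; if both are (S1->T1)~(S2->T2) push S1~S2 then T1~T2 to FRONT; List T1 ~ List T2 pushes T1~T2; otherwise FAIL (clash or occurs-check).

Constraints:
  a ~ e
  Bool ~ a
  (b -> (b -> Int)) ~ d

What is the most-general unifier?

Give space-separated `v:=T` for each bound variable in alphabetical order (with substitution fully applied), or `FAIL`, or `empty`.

Answer: a:=Bool d:=(b -> (b -> Int)) e:=Bool

Derivation:
step 1: unify a ~ e  [subst: {-} | 2 pending]
  bind a := e
step 2: unify Bool ~ e  [subst: {a:=e} | 1 pending]
  bind e := Bool
step 3: unify (b -> (b -> Int)) ~ d  [subst: {a:=e, e:=Bool} | 0 pending]
  bind d := (b -> (b -> Int))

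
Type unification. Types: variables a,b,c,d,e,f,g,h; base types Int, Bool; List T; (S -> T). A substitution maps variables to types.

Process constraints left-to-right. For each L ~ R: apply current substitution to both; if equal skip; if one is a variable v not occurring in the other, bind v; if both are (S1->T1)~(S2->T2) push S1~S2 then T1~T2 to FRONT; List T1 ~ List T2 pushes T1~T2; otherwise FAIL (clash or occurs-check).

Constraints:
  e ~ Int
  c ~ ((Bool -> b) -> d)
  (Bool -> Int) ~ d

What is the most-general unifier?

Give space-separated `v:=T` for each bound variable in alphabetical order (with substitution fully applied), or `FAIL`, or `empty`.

Answer: c:=((Bool -> b) -> (Bool -> Int)) d:=(Bool -> Int) e:=Int

Derivation:
step 1: unify e ~ Int  [subst: {-} | 2 pending]
  bind e := Int
step 2: unify c ~ ((Bool -> b) -> d)  [subst: {e:=Int} | 1 pending]
  bind c := ((Bool -> b) -> d)
step 3: unify (Bool -> Int) ~ d  [subst: {e:=Int, c:=((Bool -> b) -> d)} | 0 pending]
  bind d := (Bool -> Int)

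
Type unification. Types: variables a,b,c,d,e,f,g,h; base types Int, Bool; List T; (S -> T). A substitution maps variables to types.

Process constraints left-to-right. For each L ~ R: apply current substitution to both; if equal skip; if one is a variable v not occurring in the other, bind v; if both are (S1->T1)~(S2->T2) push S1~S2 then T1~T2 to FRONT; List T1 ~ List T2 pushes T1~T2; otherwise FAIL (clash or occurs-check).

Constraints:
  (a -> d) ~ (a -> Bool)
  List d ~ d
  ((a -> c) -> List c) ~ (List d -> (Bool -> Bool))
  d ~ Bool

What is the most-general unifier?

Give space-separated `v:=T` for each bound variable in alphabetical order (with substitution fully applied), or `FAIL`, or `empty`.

Answer: FAIL

Derivation:
step 1: unify (a -> d) ~ (a -> Bool)  [subst: {-} | 3 pending]
  -> decompose arrow: push a~a, d~Bool
step 2: unify a ~ a  [subst: {-} | 4 pending]
  -> identical, skip
step 3: unify d ~ Bool  [subst: {-} | 3 pending]
  bind d := Bool
step 4: unify List Bool ~ Bool  [subst: {d:=Bool} | 2 pending]
  clash: List Bool vs Bool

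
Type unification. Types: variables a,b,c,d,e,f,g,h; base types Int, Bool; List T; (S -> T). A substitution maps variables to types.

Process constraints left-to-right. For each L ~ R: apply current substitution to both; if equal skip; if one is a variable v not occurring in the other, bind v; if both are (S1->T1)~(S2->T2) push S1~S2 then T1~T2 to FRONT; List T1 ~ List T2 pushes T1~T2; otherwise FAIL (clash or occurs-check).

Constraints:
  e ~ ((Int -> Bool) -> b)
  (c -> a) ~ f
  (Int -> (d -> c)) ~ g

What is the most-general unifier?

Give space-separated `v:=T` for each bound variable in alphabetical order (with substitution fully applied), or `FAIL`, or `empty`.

Answer: e:=((Int -> Bool) -> b) f:=(c -> a) g:=(Int -> (d -> c))

Derivation:
step 1: unify e ~ ((Int -> Bool) -> b)  [subst: {-} | 2 pending]
  bind e := ((Int -> Bool) -> b)
step 2: unify (c -> a) ~ f  [subst: {e:=((Int -> Bool) -> b)} | 1 pending]
  bind f := (c -> a)
step 3: unify (Int -> (d -> c)) ~ g  [subst: {e:=((Int -> Bool) -> b), f:=(c -> a)} | 0 pending]
  bind g := (Int -> (d -> c))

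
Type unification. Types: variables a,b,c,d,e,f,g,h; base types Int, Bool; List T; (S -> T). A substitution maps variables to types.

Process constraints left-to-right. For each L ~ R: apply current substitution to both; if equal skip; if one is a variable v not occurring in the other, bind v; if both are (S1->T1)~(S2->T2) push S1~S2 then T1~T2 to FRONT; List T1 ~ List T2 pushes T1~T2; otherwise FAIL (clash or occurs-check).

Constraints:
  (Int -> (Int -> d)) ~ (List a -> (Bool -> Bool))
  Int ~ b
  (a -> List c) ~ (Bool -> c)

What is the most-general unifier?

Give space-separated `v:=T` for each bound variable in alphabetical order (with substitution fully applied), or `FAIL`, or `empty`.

step 1: unify (Int -> (Int -> d)) ~ (List a -> (Bool -> Bool))  [subst: {-} | 2 pending]
  -> decompose arrow: push Int~List a, (Int -> d)~(Bool -> Bool)
step 2: unify Int ~ List a  [subst: {-} | 3 pending]
  clash: Int vs List a

Answer: FAIL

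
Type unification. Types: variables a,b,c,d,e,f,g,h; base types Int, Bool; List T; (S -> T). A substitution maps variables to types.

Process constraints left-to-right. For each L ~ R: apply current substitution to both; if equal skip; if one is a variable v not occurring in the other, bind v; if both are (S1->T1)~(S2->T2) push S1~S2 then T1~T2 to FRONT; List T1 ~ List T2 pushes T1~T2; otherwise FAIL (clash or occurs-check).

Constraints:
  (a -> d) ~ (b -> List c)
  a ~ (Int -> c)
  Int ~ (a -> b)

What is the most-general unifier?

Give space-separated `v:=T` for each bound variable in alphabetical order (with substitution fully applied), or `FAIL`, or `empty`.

step 1: unify (a -> d) ~ (b -> List c)  [subst: {-} | 2 pending]
  -> decompose arrow: push a~b, d~List c
step 2: unify a ~ b  [subst: {-} | 3 pending]
  bind a := b
step 3: unify d ~ List c  [subst: {a:=b} | 2 pending]
  bind d := List c
step 4: unify b ~ (Int -> c)  [subst: {a:=b, d:=List c} | 1 pending]
  bind b := (Int -> c)
step 5: unify Int ~ ((Int -> c) -> (Int -> c))  [subst: {a:=b, d:=List c, b:=(Int -> c)} | 0 pending]
  clash: Int vs ((Int -> c) -> (Int -> c))

Answer: FAIL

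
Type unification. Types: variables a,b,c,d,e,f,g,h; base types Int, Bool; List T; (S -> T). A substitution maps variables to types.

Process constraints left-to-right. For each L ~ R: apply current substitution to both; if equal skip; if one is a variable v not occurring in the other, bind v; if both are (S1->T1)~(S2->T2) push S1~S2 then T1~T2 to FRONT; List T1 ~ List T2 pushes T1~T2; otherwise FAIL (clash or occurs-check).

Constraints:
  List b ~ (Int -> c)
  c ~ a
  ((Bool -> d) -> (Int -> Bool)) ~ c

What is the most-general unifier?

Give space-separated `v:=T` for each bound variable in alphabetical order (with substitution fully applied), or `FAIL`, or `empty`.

step 1: unify List b ~ (Int -> c)  [subst: {-} | 2 pending]
  clash: List b vs (Int -> c)

Answer: FAIL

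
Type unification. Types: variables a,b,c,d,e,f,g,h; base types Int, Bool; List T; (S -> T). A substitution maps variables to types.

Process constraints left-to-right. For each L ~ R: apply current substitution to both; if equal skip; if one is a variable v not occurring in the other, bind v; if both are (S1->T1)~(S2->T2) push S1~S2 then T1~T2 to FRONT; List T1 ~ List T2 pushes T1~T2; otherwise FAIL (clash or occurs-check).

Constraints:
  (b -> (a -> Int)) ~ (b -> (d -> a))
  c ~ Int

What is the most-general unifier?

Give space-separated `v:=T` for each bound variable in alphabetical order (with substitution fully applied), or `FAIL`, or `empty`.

step 1: unify (b -> (a -> Int)) ~ (b -> (d -> a))  [subst: {-} | 1 pending]
  -> decompose arrow: push b~b, (a -> Int)~(d -> a)
step 2: unify b ~ b  [subst: {-} | 2 pending]
  -> identical, skip
step 3: unify (a -> Int) ~ (d -> a)  [subst: {-} | 1 pending]
  -> decompose arrow: push a~d, Int~a
step 4: unify a ~ d  [subst: {-} | 2 pending]
  bind a := d
step 5: unify Int ~ d  [subst: {a:=d} | 1 pending]
  bind d := Int
step 6: unify c ~ Int  [subst: {a:=d, d:=Int} | 0 pending]
  bind c := Int

Answer: a:=Int c:=Int d:=Int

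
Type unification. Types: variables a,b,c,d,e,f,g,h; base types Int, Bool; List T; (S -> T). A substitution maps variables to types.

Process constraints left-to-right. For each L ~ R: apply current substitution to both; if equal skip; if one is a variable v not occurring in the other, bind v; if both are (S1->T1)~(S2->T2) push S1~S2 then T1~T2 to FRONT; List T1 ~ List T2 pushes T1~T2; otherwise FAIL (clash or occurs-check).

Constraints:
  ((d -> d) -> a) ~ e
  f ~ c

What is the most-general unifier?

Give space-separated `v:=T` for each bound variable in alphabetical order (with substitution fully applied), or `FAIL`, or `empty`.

step 1: unify ((d -> d) -> a) ~ e  [subst: {-} | 1 pending]
  bind e := ((d -> d) -> a)
step 2: unify f ~ c  [subst: {e:=((d -> d) -> a)} | 0 pending]
  bind f := c

Answer: e:=((d -> d) -> a) f:=c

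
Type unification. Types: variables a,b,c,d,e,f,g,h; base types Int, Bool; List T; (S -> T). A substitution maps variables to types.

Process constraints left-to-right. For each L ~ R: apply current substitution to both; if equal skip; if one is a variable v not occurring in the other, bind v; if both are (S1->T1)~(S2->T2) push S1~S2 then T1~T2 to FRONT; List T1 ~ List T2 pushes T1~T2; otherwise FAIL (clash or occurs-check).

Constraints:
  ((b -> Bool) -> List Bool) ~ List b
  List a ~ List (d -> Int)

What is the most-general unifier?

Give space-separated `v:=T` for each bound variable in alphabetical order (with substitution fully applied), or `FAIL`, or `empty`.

Answer: FAIL

Derivation:
step 1: unify ((b -> Bool) -> List Bool) ~ List b  [subst: {-} | 1 pending]
  clash: ((b -> Bool) -> List Bool) vs List b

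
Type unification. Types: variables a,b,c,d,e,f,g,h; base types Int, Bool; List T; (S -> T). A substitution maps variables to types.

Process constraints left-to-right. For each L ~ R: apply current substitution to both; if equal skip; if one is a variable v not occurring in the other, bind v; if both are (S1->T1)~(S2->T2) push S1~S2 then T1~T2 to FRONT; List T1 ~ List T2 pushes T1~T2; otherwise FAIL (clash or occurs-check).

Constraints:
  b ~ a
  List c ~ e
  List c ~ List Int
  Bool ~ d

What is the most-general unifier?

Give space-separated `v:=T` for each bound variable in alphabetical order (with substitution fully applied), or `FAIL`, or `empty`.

step 1: unify b ~ a  [subst: {-} | 3 pending]
  bind b := a
step 2: unify List c ~ e  [subst: {b:=a} | 2 pending]
  bind e := List c
step 3: unify List c ~ List Int  [subst: {b:=a, e:=List c} | 1 pending]
  -> decompose List: push c~Int
step 4: unify c ~ Int  [subst: {b:=a, e:=List c} | 1 pending]
  bind c := Int
step 5: unify Bool ~ d  [subst: {b:=a, e:=List c, c:=Int} | 0 pending]
  bind d := Bool

Answer: b:=a c:=Int d:=Bool e:=List Int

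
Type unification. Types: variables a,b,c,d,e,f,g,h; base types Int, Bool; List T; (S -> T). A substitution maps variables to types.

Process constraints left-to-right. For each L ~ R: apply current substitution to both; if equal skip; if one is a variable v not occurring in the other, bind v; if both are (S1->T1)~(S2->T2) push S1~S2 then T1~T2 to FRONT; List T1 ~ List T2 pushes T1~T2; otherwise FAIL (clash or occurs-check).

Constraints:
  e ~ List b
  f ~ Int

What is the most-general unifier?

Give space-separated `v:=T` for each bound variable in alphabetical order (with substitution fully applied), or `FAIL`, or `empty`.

step 1: unify e ~ List b  [subst: {-} | 1 pending]
  bind e := List b
step 2: unify f ~ Int  [subst: {e:=List b} | 0 pending]
  bind f := Int

Answer: e:=List b f:=Int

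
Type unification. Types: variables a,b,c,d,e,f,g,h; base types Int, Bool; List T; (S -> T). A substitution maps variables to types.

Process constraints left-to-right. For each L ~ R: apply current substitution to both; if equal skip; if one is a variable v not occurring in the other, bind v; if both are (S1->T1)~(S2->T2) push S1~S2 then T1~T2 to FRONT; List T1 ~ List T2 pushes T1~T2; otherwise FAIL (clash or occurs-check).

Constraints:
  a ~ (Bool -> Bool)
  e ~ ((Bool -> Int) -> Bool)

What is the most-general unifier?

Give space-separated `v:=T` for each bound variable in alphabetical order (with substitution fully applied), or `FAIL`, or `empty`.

Answer: a:=(Bool -> Bool) e:=((Bool -> Int) -> Bool)

Derivation:
step 1: unify a ~ (Bool -> Bool)  [subst: {-} | 1 pending]
  bind a := (Bool -> Bool)
step 2: unify e ~ ((Bool -> Int) -> Bool)  [subst: {a:=(Bool -> Bool)} | 0 pending]
  bind e := ((Bool -> Int) -> Bool)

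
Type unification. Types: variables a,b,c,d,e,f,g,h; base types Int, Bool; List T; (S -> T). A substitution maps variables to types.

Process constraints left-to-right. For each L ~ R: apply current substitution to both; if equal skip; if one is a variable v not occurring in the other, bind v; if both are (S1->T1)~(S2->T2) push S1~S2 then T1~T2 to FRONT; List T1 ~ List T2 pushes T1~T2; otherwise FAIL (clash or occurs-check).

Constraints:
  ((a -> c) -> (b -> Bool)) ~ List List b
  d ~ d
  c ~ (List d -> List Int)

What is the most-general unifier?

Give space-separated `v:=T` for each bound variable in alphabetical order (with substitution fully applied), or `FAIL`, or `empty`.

Answer: FAIL

Derivation:
step 1: unify ((a -> c) -> (b -> Bool)) ~ List List b  [subst: {-} | 2 pending]
  clash: ((a -> c) -> (b -> Bool)) vs List List b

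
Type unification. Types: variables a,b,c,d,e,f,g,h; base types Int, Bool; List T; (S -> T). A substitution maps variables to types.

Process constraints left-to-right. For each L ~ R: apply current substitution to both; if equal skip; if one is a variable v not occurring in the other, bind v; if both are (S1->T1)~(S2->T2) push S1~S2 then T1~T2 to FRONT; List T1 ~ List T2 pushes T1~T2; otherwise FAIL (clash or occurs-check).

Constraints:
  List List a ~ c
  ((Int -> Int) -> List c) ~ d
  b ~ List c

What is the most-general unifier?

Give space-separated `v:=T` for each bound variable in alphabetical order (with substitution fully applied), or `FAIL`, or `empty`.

Answer: b:=List List List a c:=List List a d:=((Int -> Int) -> List List List a)

Derivation:
step 1: unify List List a ~ c  [subst: {-} | 2 pending]
  bind c := List List a
step 2: unify ((Int -> Int) -> List List List a) ~ d  [subst: {c:=List List a} | 1 pending]
  bind d := ((Int -> Int) -> List List List a)
step 3: unify b ~ List List List a  [subst: {c:=List List a, d:=((Int -> Int) -> List List List a)} | 0 pending]
  bind b := List List List a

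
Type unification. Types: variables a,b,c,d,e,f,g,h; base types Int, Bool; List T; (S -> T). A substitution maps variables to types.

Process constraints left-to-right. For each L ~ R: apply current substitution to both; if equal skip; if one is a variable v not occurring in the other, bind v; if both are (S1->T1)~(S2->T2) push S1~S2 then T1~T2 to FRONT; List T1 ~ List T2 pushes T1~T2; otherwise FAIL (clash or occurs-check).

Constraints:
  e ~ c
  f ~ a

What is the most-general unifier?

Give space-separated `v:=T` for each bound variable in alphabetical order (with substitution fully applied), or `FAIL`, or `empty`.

Answer: e:=c f:=a

Derivation:
step 1: unify e ~ c  [subst: {-} | 1 pending]
  bind e := c
step 2: unify f ~ a  [subst: {e:=c} | 0 pending]
  bind f := a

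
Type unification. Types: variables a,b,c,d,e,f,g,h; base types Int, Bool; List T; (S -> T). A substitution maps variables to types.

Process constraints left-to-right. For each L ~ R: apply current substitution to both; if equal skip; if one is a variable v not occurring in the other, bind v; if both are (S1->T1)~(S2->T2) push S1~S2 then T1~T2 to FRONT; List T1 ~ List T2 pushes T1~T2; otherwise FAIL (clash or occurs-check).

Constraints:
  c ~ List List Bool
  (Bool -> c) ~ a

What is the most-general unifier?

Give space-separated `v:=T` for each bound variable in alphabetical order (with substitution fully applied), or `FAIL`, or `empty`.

step 1: unify c ~ List List Bool  [subst: {-} | 1 pending]
  bind c := List List Bool
step 2: unify (Bool -> List List Bool) ~ a  [subst: {c:=List List Bool} | 0 pending]
  bind a := (Bool -> List List Bool)

Answer: a:=(Bool -> List List Bool) c:=List List Bool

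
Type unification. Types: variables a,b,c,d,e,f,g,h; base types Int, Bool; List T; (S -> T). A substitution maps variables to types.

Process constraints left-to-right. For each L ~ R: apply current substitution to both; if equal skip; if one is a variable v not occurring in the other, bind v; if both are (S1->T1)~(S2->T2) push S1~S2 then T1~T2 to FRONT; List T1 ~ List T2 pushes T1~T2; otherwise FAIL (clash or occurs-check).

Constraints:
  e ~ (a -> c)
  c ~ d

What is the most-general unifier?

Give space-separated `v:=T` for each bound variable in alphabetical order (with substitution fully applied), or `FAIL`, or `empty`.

step 1: unify e ~ (a -> c)  [subst: {-} | 1 pending]
  bind e := (a -> c)
step 2: unify c ~ d  [subst: {e:=(a -> c)} | 0 pending]
  bind c := d

Answer: c:=d e:=(a -> d)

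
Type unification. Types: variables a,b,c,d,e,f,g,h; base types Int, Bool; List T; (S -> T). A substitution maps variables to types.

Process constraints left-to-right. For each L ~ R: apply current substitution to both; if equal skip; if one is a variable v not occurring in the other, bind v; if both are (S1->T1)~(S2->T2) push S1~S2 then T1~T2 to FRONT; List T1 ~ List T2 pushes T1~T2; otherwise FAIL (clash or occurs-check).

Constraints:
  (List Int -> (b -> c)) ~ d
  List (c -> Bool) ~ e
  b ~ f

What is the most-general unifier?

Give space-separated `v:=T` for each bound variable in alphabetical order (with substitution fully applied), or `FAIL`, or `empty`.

step 1: unify (List Int -> (b -> c)) ~ d  [subst: {-} | 2 pending]
  bind d := (List Int -> (b -> c))
step 2: unify List (c -> Bool) ~ e  [subst: {d:=(List Int -> (b -> c))} | 1 pending]
  bind e := List (c -> Bool)
step 3: unify b ~ f  [subst: {d:=(List Int -> (b -> c)), e:=List (c -> Bool)} | 0 pending]
  bind b := f

Answer: b:=f d:=(List Int -> (f -> c)) e:=List (c -> Bool)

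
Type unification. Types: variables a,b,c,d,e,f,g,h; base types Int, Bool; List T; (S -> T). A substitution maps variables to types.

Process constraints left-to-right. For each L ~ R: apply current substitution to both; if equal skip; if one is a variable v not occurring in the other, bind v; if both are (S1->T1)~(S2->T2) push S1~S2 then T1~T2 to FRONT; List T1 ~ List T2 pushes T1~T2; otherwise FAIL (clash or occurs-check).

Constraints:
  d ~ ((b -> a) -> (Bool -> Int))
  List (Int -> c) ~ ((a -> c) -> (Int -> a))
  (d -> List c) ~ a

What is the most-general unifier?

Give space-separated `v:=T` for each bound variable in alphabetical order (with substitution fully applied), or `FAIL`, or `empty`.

Answer: FAIL

Derivation:
step 1: unify d ~ ((b -> a) -> (Bool -> Int))  [subst: {-} | 2 pending]
  bind d := ((b -> a) -> (Bool -> Int))
step 2: unify List (Int -> c) ~ ((a -> c) -> (Int -> a))  [subst: {d:=((b -> a) -> (Bool -> Int))} | 1 pending]
  clash: List (Int -> c) vs ((a -> c) -> (Int -> a))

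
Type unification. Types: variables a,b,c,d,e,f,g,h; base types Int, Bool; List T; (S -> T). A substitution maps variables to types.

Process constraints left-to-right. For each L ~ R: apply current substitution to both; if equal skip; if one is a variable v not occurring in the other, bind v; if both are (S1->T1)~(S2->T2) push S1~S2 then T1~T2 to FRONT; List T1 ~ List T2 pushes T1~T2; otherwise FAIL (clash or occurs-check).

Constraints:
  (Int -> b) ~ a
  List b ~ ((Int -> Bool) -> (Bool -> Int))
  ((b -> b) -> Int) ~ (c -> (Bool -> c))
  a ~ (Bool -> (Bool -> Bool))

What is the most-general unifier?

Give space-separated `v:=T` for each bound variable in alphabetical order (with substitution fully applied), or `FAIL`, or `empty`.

Answer: FAIL

Derivation:
step 1: unify (Int -> b) ~ a  [subst: {-} | 3 pending]
  bind a := (Int -> b)
step 2: unify List b ~ ((Int -> Bool) -> (Bool -> Int))  [subst: {a:=(Int -> b)} | 2 pending]
  clash: List b vs ((Int -> Bool) -> (Bool -> Int))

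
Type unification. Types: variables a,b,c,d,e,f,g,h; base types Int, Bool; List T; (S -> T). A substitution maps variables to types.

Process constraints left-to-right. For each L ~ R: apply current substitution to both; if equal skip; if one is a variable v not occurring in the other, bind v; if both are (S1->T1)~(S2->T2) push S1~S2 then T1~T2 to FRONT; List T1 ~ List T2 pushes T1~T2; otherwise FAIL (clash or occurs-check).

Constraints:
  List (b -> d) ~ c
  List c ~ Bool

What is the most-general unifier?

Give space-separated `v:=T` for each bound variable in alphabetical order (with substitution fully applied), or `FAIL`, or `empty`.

step 1: unify List (b -> d) ~ c  [subst: {-} | 1 pending]
  bind c := List (b -> d)
step 2: unify List List (b -> d) ~ Bool  [subst: {c:=List (b -> d)} | 0 pending]
  clash: List List (b -> d) vs Bool

Answer: FAIL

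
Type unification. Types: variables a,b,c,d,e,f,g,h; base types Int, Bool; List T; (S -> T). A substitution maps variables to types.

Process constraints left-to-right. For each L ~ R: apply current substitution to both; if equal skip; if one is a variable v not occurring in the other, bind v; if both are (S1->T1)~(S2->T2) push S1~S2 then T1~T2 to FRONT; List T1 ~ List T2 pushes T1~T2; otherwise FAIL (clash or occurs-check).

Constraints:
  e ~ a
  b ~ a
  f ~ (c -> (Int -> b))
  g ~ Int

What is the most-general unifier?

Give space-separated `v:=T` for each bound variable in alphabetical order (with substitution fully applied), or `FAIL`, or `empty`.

step 1: unify e ~ a  [subst: {-} | 3 pending]
  bind e := a
step 2: unify b ~ a  [subst: {e:=a} | 2 pending]
  bind b := a
step 3: unify f ~ (c -> (Int -> a))  [subst: {e:=a, b:=a} | 1 pending]
  bind f := (c -> (Int -> a))
step 4: unify g ~ Int  [subst: {e:=a, b:=a, f:=(c -> (Int -> a))} | 0 pending]
  bind g := Int

Answer: b:=a e:=a f:=(c -> (Int -> a)) g:=Int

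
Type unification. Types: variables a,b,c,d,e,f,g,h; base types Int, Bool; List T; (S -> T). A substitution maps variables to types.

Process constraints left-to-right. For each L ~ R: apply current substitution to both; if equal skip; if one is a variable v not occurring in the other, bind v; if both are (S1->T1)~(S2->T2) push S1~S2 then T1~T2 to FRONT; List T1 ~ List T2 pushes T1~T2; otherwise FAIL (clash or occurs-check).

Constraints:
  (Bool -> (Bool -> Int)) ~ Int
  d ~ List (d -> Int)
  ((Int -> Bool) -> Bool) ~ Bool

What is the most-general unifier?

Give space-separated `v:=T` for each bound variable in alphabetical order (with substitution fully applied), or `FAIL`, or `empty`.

step 1: unify (Bool -> (Bool -> Int)) ~ Int  [subst: {-} | 2 pending]
  clash: (Bool -> (Bool -> Int)) vs Int

Answer: FAIL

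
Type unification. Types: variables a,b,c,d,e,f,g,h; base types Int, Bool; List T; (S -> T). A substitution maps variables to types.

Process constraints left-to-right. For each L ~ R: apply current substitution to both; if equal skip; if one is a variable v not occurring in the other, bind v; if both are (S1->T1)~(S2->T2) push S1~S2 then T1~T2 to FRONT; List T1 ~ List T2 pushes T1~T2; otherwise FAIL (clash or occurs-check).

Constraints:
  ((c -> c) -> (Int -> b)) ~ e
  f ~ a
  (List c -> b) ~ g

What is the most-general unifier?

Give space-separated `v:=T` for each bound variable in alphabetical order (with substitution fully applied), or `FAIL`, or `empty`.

Answer: e:=((c -> c) -> (Int -> b)) f:=a g:=(List c -> b)

Derivation:
step 1: unify ((c -> c) -> (Int -> b)) ~ e  [subst: {-} | 2 pending]
  bind e := ((c -> c) -> (Int -> b))
step 2: unify f ~ a  [subst: {e:=((c -> c) -> (Int -> b))} | 1 pending]
  bind f := a
step 3: unify (List c -> b) ~ g  [subst: {e:=((c -> c) -> (Int -> b)), f:=a} | 0 pending]
  bind g := (List c -> b)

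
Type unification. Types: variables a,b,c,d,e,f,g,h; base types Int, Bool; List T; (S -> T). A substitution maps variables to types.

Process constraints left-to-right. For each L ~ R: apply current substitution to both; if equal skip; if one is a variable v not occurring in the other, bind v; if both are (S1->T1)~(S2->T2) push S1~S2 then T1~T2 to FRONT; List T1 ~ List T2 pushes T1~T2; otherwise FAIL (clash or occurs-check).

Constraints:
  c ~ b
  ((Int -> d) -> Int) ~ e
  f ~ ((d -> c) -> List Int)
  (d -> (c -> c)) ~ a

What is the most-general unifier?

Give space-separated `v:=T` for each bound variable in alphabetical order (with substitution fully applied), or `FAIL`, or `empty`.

step 1: unify c ~ b  [subst: {-} | 3 pending]
  bind c := b
step 2: unify ((Int -> d) -> Int) ~ e  [subst: {c:=b} | 2 pending]
  bind e := ((Int -> d) -> Int)
step 3: unify f ~ ((d -> b) -> List Int)  [subst: {c:=b, e:=((Int -> d) -> Int)} | 1 pending]
  bind f := ((d -> b) -> List Int)
step 4: unify (d -> (b -> b)) ~ a  [subst: {c:=b, e:=((Int -> d) -> Int), f:=((d -> b) -> List Int)} | 0 pending]
  bind a := (d -> (b -> b))

Answer: a:=(d -> (b -> b)) c:=b e:=((Int -> d) -> Int) f:=((d -> b) -> List Int)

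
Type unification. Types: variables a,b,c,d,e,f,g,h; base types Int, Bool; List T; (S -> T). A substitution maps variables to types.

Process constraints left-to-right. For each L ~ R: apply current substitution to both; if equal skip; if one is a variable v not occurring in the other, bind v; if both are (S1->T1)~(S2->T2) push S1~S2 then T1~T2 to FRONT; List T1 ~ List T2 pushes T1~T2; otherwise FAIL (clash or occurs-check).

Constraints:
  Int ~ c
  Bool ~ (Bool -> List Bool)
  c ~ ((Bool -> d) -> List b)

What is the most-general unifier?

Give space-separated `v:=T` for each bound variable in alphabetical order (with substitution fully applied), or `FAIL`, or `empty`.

step 1: unify Int ~ c  [subst: {-} | 2 pending]
  bind c := Int
step 2: unify Bool ~ (Bool -> List Bool)  [subst: {c:=Int} | 1 pending]
  clash: Bool vs (Bool -> List Bool)

Answer: FAIL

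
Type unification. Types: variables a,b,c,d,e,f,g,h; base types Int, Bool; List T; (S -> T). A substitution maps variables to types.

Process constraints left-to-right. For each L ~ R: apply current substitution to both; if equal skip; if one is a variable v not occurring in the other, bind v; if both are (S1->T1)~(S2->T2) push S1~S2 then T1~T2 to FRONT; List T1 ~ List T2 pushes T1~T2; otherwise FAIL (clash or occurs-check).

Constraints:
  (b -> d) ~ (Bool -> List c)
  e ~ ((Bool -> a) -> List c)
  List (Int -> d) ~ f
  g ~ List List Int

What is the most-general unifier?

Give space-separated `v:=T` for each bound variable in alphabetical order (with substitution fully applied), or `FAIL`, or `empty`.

Answer: b:=Bool d:=List c e:=((Bool -> a) -> List c) f:=List (Int -> List c) g:=List List Int

Derivation:
step 1: unify (b -> d) ~ (Bool -> List c)  [subst: {-} | 3 pending]
  -> decompose arrow: push b~Bool, d~List c
step 2: unify b ~ Bool  [subst: {-} | 4 pending]
  bind b := Bool
step 3: unify d ~ List c  [subst: {b:=Bool} | 3 pending]
  bind d := List c
step 4: unify e ~ ((Bool -> a) -> List c)  [subst: {b:=Bool, d:=List c} | 2 pending]
  bind e := ((Bool -> a) -> List c)
step 5: unify List (Int -> List c) ~ f  [subst: {b:=Bool, d:=List c, e:=((Bool -> a) -> List c)} | 1 pending]
  bind f := List (Int -> List c)
step 6: unify g ~ List List Int  [subst: {b:=Bool, d:=List c, e:=((Bool -> a) -> List c), f:=List (Int -> List c)} | 0 pending]
  bind g := List List Int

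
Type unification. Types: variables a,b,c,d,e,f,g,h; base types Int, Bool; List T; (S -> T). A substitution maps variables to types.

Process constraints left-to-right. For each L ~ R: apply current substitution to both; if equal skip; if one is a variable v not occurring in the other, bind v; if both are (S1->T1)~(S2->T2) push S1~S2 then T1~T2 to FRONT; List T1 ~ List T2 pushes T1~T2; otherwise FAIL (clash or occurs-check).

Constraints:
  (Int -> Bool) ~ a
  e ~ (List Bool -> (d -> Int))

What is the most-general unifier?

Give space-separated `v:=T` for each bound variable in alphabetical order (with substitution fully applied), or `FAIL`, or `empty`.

Answer: a:=(Int -> Bool) e:=(List Bool -> (d -> Int))

Derivation:
step 1: unify (Int -> Bool) ~ a  [subst: {-} | 1 pending]
  bind a := (Int -> Bool)
step 2: unify e ~ (List Bool -> (d -> Int))  [subst: {a:=(Int -> Bool)} | 0 pending]
  bind e := (List Bool -> (d -> Int))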